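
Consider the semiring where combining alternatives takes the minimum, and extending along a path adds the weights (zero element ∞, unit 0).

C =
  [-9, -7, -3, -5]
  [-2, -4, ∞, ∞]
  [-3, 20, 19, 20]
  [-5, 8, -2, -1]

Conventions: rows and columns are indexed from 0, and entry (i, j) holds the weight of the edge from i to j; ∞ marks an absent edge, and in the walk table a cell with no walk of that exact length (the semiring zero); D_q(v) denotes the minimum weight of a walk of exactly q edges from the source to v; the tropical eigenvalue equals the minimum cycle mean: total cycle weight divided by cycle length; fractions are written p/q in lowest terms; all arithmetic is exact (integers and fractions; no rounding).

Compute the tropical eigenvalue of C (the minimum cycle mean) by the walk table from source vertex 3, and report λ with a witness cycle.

q=0: [∞, ∞, ∞, 0]
q=1: [-5, 8, -2, -1]
q=2: [-14, -12, -8, -10]
q=3: [-23, -21, -17, -19]
q=4: [-32, -30, -26, -28]
Optimal cycle mean attained by: cycle 0->0, total (-9), length 1.
Answer: λ = -9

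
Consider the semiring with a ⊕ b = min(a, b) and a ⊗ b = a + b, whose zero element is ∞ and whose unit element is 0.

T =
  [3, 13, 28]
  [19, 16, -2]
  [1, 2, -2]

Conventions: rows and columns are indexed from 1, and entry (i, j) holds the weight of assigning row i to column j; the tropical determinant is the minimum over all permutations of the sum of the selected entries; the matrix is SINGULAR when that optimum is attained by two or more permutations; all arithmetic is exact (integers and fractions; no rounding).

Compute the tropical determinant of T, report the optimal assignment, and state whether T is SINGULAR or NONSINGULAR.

σ = (1, 2, 3): 3 + 16 + (-2) = 17
σ = (1, 3, 2): 3 + (-2) + 2 = 3
σ = (2, 1, 3): 13 + 19 + (-2) = 30
σ = (2, 3, 1): 13 + (-2) + 1 = 12
σ = (3, 1, 2): 28 + 19 + 2 = 49
σ = (3, 2, 1): 28 + 16 + 1 = 45
Optimal value attained by: σ = (1, 3, 2).
Answer: det⊕(T) = 3; verdict: NONSINGULAR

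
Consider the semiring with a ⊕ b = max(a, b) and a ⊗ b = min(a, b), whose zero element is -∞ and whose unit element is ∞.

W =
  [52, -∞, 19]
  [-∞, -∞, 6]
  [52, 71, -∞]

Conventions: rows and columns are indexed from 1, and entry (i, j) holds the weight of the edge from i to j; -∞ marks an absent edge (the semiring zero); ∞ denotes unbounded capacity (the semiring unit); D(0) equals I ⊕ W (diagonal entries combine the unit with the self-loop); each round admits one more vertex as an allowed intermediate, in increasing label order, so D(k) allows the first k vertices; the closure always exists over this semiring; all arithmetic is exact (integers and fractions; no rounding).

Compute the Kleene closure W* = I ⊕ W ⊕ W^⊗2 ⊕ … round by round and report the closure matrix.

D(0):
  [∞, -∞, 19]
  [-∞, ∞, 6]
  [52, 71, ∞]
D(1):
  [∞, -∞, 19]
  [-∞, ∞, 6]
  [52, 71, ∞]
D(2):
  [∞, -∞, 19]
  [-∞, ∞, 6]
  [52, 71, ∞]
D(3):
  [∞, 19, 19]
  [6, ∞, 6]
  [52, 71, ∞]
Answer: W* = [[∞, 19, 19], [6, ∞, 6], [52, 71, ∞]]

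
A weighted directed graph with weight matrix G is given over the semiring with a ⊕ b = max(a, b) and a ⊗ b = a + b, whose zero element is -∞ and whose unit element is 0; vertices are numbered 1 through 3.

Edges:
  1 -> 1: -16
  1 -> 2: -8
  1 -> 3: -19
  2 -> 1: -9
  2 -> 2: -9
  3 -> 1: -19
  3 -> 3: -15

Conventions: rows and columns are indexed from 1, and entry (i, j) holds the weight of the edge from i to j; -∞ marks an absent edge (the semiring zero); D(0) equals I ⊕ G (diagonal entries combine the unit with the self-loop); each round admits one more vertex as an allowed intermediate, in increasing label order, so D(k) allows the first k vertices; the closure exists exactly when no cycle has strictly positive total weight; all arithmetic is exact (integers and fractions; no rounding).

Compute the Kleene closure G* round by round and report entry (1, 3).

D(0):
  [0, -8, -19]
  [-9, 0, -∞]
  [-19, -∞, 0]
D(1):
  [0, -8, -19]
  [-9, 0, -28]
  [-19, -27, 0]
D(2):
  [0, -8, -19]
  [-9, 0, -28]
  [-19, -27, 0]
D(3):
  [0, -8, -19]
  [-9, 0, -28]
  [-19, -27, 0]
Answer: G*[1][3] = -19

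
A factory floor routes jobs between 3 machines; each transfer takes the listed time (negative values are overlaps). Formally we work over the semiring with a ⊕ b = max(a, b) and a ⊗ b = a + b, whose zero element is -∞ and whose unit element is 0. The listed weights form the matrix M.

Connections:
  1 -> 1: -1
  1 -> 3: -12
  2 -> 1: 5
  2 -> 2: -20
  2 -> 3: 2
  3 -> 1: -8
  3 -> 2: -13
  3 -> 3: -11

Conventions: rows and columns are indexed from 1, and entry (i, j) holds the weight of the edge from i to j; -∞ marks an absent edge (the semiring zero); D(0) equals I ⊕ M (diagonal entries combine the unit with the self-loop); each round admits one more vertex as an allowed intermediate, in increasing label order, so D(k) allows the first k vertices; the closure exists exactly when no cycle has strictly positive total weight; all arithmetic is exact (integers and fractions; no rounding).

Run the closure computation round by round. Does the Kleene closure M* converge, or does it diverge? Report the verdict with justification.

D(0):
  [0, -∞, -12]
  [5, 0, 2]
  [-8, -13, 0]
D(1):
  [0, -∞, -12]
  [5, 0, 2]
  [-8, -13, 0]
D(2):
  [0, -∞, -12]
  [5, 0, 2]
  [-8, -13, 0]
D(3):
  [0, -25, -12]
  [5, 0, 2]
  [-8, -13, 0]
Key observation: every diagonal entry stays at the unit through all rounds, so no improving cycle exists.
Answer: CONVERGES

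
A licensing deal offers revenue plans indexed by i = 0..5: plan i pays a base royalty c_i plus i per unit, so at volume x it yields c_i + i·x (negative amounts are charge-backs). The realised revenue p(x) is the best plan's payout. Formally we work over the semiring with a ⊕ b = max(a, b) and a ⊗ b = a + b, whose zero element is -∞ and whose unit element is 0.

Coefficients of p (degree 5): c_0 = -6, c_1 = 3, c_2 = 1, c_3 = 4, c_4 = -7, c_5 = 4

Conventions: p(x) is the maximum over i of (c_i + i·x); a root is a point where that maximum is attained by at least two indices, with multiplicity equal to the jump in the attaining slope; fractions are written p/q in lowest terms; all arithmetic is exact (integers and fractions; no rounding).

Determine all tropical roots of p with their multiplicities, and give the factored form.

hull edge (i=0, c=-6) to (i=1, c=3): slope 9, span 1
hull edge (i=1, c=3) to (i=3, c=4): slope 1/2, span 2
hull edge (i=3, c=4) to (i=5, c=4): slope 0, span 2
Factored form: p(x) = 4 ⊗ (x ⊕ (-9)) ⊗ (x ⊕ (-1/2)) ⊗ (x ⊕ (-1/2)) ⊗ (x ⊕ 0) ⊗ (x ⊕ 0)
Answer: roots = -9 (mult 1), -1/2 (mult 2), 0 (mult 2)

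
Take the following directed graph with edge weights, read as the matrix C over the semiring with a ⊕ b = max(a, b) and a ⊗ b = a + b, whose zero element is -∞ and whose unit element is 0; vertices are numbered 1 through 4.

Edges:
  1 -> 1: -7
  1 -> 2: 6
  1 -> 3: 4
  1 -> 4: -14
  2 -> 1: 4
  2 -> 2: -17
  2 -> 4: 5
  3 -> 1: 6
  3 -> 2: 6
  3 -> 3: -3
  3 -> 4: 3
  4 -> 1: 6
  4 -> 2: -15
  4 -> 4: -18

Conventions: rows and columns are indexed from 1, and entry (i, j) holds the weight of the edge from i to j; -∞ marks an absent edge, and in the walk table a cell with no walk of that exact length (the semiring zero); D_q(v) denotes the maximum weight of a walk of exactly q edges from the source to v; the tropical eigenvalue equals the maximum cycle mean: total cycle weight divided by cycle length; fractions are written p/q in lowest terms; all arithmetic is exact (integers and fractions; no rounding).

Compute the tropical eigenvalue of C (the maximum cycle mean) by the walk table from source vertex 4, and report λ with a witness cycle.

q=0: [-∞, -∞, -∞, 0]
q=1: [6, -15, -∞, -18]
q=2: [-1, 12, 10, -8]
q=3: [16, 16, 7, 17]
q=4: [23, 22, 20, 21]
Optimal cycle mean attained by: cycle 1->2->4->1, total 6 + 5 + 6, length 3.
Answer: λ = 17/3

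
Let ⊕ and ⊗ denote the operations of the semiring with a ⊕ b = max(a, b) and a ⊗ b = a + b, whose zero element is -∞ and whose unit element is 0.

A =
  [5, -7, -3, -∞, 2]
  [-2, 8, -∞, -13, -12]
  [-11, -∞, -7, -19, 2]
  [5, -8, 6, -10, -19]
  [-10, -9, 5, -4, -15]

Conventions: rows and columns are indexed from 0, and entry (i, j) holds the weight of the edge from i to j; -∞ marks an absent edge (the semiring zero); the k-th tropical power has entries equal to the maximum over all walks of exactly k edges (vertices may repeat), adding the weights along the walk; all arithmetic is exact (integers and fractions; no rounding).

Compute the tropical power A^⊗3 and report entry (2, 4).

A^⊗2:
  [10, 1, 7, -2, 7]
  [6, 16, -5, -5, 0]
  [-6, -7, 7, -2, -5]
  [10, 0, 2, -13, 8]
  [1, -1, 2, -14, 7]
A^⊗3:
  [15, 9, 12, 3, 12]
  [14, 24, 5, 3, 8]
  [3, 1, 4, -9, 9]
  [15, 8, 13, 4, 12]
  [6, 7, 12, 3, 4]
Key observation: the optimum is the walk 2->4->2->4, with weight 2 + 5 + 2 = 9.
Optimal value attained by: walk 2->4->2->4.
Answer: (A^⊗3)[2][4] = 9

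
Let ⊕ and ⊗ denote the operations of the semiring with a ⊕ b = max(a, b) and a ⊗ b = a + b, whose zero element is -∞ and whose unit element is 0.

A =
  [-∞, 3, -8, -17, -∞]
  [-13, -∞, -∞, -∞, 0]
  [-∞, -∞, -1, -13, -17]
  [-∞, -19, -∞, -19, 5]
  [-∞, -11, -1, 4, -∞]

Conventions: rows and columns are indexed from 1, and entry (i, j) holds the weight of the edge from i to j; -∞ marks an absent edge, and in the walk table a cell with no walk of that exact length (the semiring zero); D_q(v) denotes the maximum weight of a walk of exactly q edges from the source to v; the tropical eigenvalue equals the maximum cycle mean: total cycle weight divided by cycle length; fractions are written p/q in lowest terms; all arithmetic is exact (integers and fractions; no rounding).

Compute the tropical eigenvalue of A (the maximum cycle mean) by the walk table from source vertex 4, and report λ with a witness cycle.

q=0: [-∞, -∞, -∞, 0, -∞]
q=1: [-∞, -19, -∞, -19, 5]
q=2: [-32, -6, 4, 9, -14]
q=3: [-19, -10, 3, -9, 14]
q=4: [-23, 3, 13, 18, -4]
q=5: [-10, -1, 12, 0, 23]
Optimal cycle mean attained by: cycle 4->5->4, total 5 + 4, length 2.
Answer: λ = 9/2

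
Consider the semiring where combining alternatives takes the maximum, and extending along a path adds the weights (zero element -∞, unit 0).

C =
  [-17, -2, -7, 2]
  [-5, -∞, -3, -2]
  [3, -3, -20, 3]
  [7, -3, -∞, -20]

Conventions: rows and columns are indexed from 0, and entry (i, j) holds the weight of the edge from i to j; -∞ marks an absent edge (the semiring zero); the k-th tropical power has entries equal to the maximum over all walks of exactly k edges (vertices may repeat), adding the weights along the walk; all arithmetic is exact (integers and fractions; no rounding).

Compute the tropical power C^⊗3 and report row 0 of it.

C^⊗2:
  [9, -1, -5, -4]
  [5, -5, -12, 0]
  [10, 1, -4, 5]
  [-8, 5, 0, 9]
C^⊗3:
  [3, 7, 2, 11]
  [7, 3, -2, 7]
  [12, 8, 3, 12]
  [16, 6, 2, 3]
Answer: row 0 of C^⊗3 = [3, 7, 2, 11]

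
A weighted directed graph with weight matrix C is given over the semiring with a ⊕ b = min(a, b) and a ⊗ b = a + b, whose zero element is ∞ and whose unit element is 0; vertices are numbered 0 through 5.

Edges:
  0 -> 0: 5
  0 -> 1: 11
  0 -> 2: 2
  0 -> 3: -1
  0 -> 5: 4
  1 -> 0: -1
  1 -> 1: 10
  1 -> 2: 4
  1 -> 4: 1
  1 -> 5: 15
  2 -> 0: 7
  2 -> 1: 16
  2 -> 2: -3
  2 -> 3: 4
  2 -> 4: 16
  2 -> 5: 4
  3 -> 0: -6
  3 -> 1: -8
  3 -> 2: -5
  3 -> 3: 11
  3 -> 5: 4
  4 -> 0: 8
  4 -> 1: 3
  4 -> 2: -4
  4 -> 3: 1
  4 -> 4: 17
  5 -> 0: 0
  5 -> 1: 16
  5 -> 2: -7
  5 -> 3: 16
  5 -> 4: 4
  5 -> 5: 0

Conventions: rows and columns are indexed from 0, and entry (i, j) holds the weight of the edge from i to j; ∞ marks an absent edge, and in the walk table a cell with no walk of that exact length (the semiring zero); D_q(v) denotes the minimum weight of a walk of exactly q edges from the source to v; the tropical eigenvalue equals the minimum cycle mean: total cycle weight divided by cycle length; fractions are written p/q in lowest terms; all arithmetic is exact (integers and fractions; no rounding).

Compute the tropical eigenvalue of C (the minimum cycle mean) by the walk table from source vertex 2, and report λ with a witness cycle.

q=0: [∞, ∞, 0, ∞, ∞, ∞]
q=1: [7, 16, -3, 4, 16, 4]
q=2: [-2, -4, -6, 1, 8, 1]
q=3: [-5, -7, -9, -3, -3, -2]
q=4: [-9, -11, -12, -6, -6, -5]
q=5: [-12, -14, -15, -10, -10, -8]
q=6: [-16, -18, -18, -13, -13, -11]
Optimal cycle mean attained by: cycle 0->3->0, total (-1) + (-6), length 2.
Answer: λ = -7/2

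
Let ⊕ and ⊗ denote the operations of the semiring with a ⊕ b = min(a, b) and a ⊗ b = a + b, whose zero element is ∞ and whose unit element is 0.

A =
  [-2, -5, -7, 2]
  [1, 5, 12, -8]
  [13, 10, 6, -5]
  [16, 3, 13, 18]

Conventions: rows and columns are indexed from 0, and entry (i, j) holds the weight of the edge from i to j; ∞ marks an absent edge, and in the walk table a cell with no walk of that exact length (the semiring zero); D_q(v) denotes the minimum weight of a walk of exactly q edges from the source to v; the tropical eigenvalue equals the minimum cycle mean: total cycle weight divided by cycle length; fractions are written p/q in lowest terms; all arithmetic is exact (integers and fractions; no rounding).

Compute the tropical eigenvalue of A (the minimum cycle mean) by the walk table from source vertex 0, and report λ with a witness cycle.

q=0: [0, ∞, ∞, ∞]
q=1: [-2, -5, -7, 2]
q=2: [-4, -7, -9, -13]
q=3: [-6, -10, -11, -15]
q=4: [-9, -12, -13, -18]
Optimal cycle mean attained by: cycle 1->3->1, total (-8) + 3, length 2.
Answer: λ = -5/2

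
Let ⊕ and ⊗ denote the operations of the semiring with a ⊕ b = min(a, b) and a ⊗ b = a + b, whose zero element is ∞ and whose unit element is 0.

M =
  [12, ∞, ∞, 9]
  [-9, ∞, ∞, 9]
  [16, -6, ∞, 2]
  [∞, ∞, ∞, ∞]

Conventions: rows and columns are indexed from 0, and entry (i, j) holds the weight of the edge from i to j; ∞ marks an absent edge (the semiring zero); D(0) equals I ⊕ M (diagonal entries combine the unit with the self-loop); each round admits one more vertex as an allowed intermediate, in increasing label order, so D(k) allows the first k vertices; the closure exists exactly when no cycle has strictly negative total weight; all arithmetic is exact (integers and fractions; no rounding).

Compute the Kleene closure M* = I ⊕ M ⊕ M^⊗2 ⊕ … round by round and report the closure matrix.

D(0):
  [0, ∞, ∞, 9]
  [-9, 0, ∞, 9]
  [16, -6, 0, 2]
  [∞, ∞, ∞, 0]
D(1):
  [0, ∞, ∞, 9]
  [-9, 0, ∞, 0]
  [16, -6, 0, 2]
  [∞, ∞, ∞, 0]
D(2):
  [0, ∞, ∞, 9]
  [-9, 0, ∞, 0]
  [-15, -6, 0, -6]
  [∞, ∞, ∞, 0]
D(3):
  [0, ∞, ∞, 9]
  [-9, 0, ∞, 0]
  [-15, -6, 0, -6]
  [∞, ∞, ∞, 0]
D(4):
  [0, ∞, ∞, 9]
  [-9, 0, ∞, 0]
  [-15, -6, 0, -6]
  [∞, ∞, ∞, 0]
Answer: M* = [[0, ∞, ∞, 9], [-9, 0, ∞, 0], [-15, -6, 0, -6], [∞, ∞, ∞, 0]]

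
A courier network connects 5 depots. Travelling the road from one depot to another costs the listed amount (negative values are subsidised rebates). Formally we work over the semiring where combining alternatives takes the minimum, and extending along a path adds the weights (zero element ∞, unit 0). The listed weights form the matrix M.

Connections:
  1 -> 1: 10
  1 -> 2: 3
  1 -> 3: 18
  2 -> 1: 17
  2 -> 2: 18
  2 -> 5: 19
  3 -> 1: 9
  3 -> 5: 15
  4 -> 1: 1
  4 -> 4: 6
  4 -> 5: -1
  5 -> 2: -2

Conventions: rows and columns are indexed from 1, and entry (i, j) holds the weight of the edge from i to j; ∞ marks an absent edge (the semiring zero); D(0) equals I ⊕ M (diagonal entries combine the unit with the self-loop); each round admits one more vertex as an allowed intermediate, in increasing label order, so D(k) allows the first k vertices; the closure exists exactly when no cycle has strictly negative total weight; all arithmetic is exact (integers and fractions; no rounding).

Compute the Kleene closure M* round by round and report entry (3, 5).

D(0):
  [0, 3, 18, ∞, ∞]
  [17, 0, ∞, ∞, 19]
  [9, ∞, 0, ∞, 15]
  [1, ∞, ∞, 0, -1]
  [∞, -2, ∞, ∞, 0]
D(1):
  [0, 3, 18, ∞, ∞]
  [17, 0, 35, ∞, 19]
  [9, 12, 0, ∞, 15]
  [1, 4, 19, 0, -1]
  [∞, -2, ∞, ∞, 0]
D(2):
  [0, 3, 18, ∞, 22]
  [17, 0, 35, ∞, 19]
  [9, 12, 0, ∞, 15]
  [1, 4, 19, 0, -1]
  [15, -2, 33, ∞, 0]
D(3):
  [0, 3, 18, ∞, 22]
  [17, 0, 35, ∞, 19]
  [9, 12, 0, ∞, 15]
  [1, 4, 19, 0, -1]
  [15, -2, 33, ∞, 0]
D(4):
  [0, 3, 18, ∞, 22]
  [17, 0, 35, ∞, 19]
  [9, 12, 0, ∞, 15]
  [1, 4, 19, 0, -1]
  [15, -2, 33, ∞, 0]
D(5):
  [0, 3, 18, ∞, 22]
  [17, 0, 35, ∞, 19]
  [9, 12, 0, ∞, 15]
  [1, -3, 19, 0, -1]
  [15, -2, 33, ∞, 0]
Answer: M*[3][5] = 15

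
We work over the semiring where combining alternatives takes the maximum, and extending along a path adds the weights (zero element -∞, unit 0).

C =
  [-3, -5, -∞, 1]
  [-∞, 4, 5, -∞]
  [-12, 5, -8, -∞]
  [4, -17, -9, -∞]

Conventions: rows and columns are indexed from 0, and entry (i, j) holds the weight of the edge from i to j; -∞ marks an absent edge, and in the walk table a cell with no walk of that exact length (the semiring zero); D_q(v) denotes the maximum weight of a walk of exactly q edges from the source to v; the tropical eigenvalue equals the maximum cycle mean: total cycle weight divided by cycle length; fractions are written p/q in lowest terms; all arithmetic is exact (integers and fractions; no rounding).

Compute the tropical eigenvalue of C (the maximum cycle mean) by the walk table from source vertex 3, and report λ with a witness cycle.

q=0: [-∞, -∞, -∞, 0]
q=1: [4, -17, -9, -∞]
q=2: [1, -1, -12, 5]
q=3: [9, 3, 4, 2]
q=4: [6, 9, 8, 10]
Optimal cycle mean attained by: cycle 1->2->1, total 5 + 5, length 2.
Answer: λ = 5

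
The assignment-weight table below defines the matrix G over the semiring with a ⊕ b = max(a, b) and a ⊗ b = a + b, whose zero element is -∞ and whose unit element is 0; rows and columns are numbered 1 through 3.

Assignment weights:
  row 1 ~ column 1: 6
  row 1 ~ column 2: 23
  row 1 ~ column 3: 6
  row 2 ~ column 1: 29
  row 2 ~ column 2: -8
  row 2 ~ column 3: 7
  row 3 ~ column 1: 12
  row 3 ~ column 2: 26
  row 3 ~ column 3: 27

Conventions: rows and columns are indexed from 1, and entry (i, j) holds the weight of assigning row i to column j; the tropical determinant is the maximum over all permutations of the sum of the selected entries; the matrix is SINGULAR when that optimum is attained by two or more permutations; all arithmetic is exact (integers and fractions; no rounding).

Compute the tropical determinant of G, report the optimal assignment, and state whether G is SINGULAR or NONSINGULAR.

σ = (1, 2, 3): 6 + (-8) + 27 = 25
σ = (1, 3, 2): 6 + 7 + 26 = 39
σ = (2, 1, 3): 23 + 29 + 27 = 79
σ = (2, 3, 1): 23 + 7 + 12 = 42
σ = (3, 1, 2): 6 + 29 + 26 = 61
σ = (3, 2, 1): 6 + (-8) + 12 = 10
Optimal value attained by: σ = (2, 1, 3).
Answer: det⊕(G) = 79; verdict: NONSINGULAR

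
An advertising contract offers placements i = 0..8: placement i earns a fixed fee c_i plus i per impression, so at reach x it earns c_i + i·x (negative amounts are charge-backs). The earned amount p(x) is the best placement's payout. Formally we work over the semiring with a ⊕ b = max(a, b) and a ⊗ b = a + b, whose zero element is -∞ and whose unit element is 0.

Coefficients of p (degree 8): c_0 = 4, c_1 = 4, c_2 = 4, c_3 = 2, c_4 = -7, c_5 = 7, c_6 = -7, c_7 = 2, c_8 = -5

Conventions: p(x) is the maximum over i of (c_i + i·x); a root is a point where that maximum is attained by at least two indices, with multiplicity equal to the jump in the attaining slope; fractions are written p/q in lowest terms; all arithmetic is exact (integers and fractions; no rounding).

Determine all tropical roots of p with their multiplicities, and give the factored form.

hull edge (i=0, c=4) to (i=5, c=7): slope 3/5, span 5
hull edge (i=5, c=7) to (i=7, c=2): slope -5/2, span 2
hull edge (i=7, c=2) to (i=8, c=-5): slope -7, span 1
Factored form: p(x) = -5 ⊗ (x ⊕ (-3/5)) ⊗ (x ⊕ (-3/5)) ⊗ (x ⊕ (-3/5)) ⊗ (x ⊕ (-3/5)) ⊗ (x ⊕ (-3/5)) ⊗ (x ⊕ 5/2) ⊗ (x ⊕ 5/2) ⊗ (x ⊕ 7)
Answer: roots = -3/5 (mult 5), 5/2 (mult 2), 7 (mult 1)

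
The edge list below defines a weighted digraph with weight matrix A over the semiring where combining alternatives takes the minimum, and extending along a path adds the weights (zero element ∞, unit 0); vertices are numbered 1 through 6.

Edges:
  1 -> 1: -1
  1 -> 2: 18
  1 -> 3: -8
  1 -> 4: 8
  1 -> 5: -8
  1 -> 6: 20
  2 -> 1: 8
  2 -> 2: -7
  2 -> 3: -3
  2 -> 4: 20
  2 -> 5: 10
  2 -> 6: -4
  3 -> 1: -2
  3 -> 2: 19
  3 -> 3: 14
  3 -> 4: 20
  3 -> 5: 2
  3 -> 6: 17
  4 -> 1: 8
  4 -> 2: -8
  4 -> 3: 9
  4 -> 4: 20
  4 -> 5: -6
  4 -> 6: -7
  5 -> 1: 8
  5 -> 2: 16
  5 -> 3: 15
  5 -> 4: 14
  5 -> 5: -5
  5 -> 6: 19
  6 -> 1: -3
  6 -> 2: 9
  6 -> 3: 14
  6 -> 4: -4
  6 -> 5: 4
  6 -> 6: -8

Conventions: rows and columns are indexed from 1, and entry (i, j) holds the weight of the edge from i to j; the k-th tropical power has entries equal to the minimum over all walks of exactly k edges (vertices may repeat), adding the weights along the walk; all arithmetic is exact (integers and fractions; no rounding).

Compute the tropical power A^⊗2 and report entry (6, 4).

A^⊗2:
  [-10, 0, -9, 6, -13, 1]
  [-7, -14, -10, -8, -1, -12]
  [-3, 12, -10, 6, -10, 9]
  [-10, -15, -11, -11, -11, -15]
  [3, 6, 0, 9, -10, 7]
  [-11, -12, -11, -12, -11, -16]
Key observation: the optimum is the walk 6->6->4, with weight (-8) + (-4) = -12.
Optimal value attained by: walk 6->6->4.
Answer: (A^⊗2)[6][4] = -12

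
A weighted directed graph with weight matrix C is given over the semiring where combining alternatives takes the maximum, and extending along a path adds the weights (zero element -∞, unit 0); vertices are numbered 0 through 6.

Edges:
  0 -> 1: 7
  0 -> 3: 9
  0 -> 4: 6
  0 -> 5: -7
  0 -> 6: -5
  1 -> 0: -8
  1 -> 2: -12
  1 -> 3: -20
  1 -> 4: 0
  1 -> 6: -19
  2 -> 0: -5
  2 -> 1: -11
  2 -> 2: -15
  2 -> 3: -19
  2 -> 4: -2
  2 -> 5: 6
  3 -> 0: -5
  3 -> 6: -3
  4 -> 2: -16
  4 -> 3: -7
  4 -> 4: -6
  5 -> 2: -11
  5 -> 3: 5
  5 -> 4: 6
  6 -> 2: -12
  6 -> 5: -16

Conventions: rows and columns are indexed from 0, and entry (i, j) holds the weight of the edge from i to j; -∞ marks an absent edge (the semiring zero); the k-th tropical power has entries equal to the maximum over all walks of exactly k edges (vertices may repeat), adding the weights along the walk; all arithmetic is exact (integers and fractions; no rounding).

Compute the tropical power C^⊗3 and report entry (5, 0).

C^⊗2:
  [4, -∞, -5, -1, 7, -21, 6]
  [-17, -1, -16, 1, -2, -6, -13]
  [-19, 2, -5, 11, 12, -9, -10]
  [-∞, 2, -15, 4, 1, -12, -10]
  [-12, -27, -22, -13, -12, -10, -10]
  [0, -22, -10, -1, 0, -5, 2]
  [-17, -23, -27, -11, -10, -6, -∞]
C^⊗3:
  [-6, 11, -6, 13, 10, 1, -1]
  [-4, -10, -13, -1, 0, -10, -2]
  [6, -12, -4, 5, 6, 1, 8]
  [-1, -26, -10, -6, 2, -9, 1]
  [-18, -5, -21, -3, -4, -16, -16]
  [-6, 7, -10, 9, 6, -4, -4]
  [-16, -10, -17, -1, 0, -21, -14]
Key observation: the optimum is the walk 5->4->3->0, with weight 6 + (-7) + (-5) = -6.
Optimal value attained by: walk 5->4->3->0.
Answer: (C^⊗3)[5][0] = -6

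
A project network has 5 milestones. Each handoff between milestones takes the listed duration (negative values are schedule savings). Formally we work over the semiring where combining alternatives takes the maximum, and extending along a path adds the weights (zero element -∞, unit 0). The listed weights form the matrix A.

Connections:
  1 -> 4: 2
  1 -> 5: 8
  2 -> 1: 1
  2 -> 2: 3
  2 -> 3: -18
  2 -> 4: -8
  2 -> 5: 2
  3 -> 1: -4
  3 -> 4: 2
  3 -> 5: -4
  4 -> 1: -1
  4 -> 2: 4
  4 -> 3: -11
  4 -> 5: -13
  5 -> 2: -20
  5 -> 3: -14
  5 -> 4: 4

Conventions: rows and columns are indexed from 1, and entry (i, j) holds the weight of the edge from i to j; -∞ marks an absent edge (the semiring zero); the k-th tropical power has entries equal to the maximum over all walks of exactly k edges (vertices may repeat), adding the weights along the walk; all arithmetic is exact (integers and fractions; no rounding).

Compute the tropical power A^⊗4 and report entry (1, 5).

A^⊗2:
  [1, 6, -6, 12, -11]
  [4, 6, -12, 6, 9]
  [1, 6, -9, 0, 4]
  [5, 7, -14, 1, 7]
  [3, 8, -7, -12, -9]
A^⊗3:
  [11, 16, 1, 3, 9]
  [7, 10, -5, 13, 12]
  [7, 9, -10, 8, 9]
  [8, 10, -7, 11, 13]
  [9, 11, -10, 5, 11]
A^⊗4:
  [17, 19, -2, 13, 19]
  [12, 17, 2, 16, 15]
  [10, 12, -3, 13, 15]
  [11, 15, 0, 17, 16]
  [12, 14, -3, 15, 17]
Key observation: the optimum is the walk 1->5->4->1->5, with weight 8 + 4 + (-1) + 8 = 19.
Optimal value attained by: walk 1->5->4->1->5.
Answer: (A^⊗4)[1][5] = 19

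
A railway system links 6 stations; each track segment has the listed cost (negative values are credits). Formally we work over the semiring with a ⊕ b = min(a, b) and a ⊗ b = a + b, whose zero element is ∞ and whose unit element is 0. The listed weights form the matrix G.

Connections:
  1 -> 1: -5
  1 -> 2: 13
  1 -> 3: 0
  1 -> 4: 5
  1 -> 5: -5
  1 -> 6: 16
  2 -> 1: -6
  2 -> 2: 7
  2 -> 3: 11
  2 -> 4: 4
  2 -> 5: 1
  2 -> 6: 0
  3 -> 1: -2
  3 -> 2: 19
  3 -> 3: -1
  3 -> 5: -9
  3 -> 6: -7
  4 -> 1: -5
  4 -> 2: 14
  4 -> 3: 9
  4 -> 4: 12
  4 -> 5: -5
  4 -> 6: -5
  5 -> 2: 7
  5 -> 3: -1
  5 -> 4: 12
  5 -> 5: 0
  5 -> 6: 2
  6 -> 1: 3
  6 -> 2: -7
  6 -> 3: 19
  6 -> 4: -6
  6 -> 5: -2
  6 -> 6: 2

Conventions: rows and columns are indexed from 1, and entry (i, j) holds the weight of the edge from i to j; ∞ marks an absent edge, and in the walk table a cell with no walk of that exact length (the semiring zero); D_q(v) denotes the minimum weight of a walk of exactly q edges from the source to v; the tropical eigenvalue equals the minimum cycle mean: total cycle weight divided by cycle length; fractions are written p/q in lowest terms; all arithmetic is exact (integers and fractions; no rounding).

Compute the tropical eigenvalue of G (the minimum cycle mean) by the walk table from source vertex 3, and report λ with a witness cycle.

q=0: [∞, ∞, 0, ∞, ∞, ∞]
q=1: [-2, 19, -1, ∞, -9, -7]
q=2: [-7, -14, -10, -13, -10, -8]
q=3: [-20, -15, -11, -14, -19, -18]
q=4: [-25, -25, -20, -24, -25, -19]
q=5: [-31, -26, -26, -25, -30, -29]
q=6: [-36, -36, -31, -35, -36, -33]
Optimal cycle mean attained by: cycle 4->6->4, total (-5) + (-6), length 2.
Answer: λ = -11/2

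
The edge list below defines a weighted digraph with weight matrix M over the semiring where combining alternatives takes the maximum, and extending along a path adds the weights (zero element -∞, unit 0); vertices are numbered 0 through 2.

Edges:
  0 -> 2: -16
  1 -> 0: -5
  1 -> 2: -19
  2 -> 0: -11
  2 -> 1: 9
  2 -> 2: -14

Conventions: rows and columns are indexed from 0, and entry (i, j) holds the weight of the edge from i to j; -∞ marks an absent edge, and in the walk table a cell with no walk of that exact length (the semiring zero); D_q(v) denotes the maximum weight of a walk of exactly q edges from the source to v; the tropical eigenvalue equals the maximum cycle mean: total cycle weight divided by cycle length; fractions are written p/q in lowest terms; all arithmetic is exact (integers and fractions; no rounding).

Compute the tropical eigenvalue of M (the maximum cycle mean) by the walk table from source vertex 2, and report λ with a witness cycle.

q=0: [-∞, -∞, 0]
q=1: [-11, 9, -14]
q=2: [4, -5, -10]
q=3: [-10, -1, -12]
Optimal cycle mean attained by: cycle 0->2->1->0, total (-16) + 9 + (-5), length 3.
Answer: λ = -4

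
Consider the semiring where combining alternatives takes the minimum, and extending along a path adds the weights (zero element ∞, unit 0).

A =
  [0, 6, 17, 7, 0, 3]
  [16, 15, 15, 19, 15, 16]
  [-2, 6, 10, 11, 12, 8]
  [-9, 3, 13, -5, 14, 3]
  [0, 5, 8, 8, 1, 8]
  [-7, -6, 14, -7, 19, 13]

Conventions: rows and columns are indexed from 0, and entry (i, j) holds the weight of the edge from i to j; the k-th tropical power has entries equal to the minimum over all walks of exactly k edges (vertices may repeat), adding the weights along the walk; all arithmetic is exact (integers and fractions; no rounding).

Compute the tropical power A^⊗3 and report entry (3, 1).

A^⊗2:
  [-4, -3, 8, -4, 0, 3]
  [9, 10, 23, 9, 16, 19]
  [-2, 2, 15, 1, -2, 1]
  [-14, -3, 8, -10, -9, -6]
  [-1, 2, 9, 1, 0, 3]
  [-16, -4, 6, -12, -7, -4]
A^⊗3:
  [-13, -3, 8, -9, -4, -1]
  [0, 12, 22, 4, 9, 12]
  [-8, -5, 6, -6, -2, 1]
  [-19, -12, -1, -15, -14, -11]
  [-8, -3, 8, -4, -1, 2]
  [-21, -10, 1, -17, -16, -13]
Key observation: the optimum is the walk 3->0->5->1, with weight (-9) + 3 + (-6) = -12.
Optimal value attained by: walk 3->0->5->1.
Answer: (A^⊗3)[3][1] = -12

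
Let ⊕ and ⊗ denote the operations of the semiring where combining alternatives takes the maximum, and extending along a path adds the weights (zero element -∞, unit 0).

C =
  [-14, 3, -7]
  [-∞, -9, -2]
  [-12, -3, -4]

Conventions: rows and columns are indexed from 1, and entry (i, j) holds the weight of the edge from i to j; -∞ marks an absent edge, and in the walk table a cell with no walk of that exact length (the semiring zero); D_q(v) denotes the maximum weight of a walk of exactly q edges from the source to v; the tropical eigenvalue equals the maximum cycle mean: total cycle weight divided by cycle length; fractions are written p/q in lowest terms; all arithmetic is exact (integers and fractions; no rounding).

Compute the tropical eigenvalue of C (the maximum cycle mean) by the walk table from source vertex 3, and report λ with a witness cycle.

q=0: [-∞, -∞, 0]
q=1: [-12, -3, -4]
q=2: [-16, -7, -5]
q=3: [-17, -8, -9]
Optimal cycle mean attained by: cycle 2->3->2, total (-2) + (-3), length 2.
Answer: λ = -5/2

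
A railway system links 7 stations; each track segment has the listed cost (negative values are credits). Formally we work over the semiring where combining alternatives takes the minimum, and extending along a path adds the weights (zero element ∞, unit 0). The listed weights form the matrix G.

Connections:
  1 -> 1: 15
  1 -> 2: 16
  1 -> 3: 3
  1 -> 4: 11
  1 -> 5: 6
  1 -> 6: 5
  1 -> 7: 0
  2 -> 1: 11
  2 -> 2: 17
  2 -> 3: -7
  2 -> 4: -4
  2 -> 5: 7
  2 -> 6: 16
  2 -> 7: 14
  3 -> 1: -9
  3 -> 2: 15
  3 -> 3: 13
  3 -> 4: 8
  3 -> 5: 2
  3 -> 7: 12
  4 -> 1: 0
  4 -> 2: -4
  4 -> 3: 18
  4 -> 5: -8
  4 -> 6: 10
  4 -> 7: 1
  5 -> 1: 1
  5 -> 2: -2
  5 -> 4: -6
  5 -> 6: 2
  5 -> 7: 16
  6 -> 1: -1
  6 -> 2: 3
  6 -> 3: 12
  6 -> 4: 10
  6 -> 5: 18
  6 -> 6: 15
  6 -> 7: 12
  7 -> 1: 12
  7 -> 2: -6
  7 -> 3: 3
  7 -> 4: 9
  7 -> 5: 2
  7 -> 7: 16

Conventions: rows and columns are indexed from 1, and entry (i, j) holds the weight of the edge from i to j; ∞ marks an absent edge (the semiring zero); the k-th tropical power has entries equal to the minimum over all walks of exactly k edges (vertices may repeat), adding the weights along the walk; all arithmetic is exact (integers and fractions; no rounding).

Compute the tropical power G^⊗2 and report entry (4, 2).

G^⊗2:
  [-6, -6, 3, 0, 2, 8, 12]
  [-16, -8, 6, 1, -12, 6, -3]
  [3, 0, -6, -4, -3, -4, -9]
  [-7, -10, -11, -14, 3, -6, 0]
  [-6, -10, -9, -6, -14, 4, -5]
  [3, 6, -4, -1, 2, 4, -1]
  [-6, 0, -13, -10, 1, 4, 8]
Key observation: the optimum is the walk 4->5->2, with weight (-8) + (-2) = -10.
Optimal value attained by: walk 4->5->2.
Answer: (G^⊗2)[4][2] = -10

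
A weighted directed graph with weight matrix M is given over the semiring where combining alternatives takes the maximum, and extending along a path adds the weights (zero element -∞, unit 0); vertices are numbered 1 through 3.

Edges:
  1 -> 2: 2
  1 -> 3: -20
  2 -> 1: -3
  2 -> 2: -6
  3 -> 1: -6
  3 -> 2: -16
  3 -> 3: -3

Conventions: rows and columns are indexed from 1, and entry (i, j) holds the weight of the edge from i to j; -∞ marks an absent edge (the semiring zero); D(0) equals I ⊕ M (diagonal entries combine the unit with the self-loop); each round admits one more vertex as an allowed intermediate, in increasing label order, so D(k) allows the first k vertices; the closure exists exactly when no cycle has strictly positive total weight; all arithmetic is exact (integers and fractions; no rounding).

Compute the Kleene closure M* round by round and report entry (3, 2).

D(0):
  [0, 2, -20]
  [-3, 0, -∞]
  [-6, -16, 0]
D(1):
  [0, 2, -20]
  [-3, 0, -23]
  [-6, -4, 0]
D(2):
  [0, 2, -20]
  [-3, 0, -23]
  [-6, -4, 0]
D(3):
  [0, 2, -20]
  [-3, 0, -23]
  [-6, -4, 0]
Answer: M*[3][2] = -4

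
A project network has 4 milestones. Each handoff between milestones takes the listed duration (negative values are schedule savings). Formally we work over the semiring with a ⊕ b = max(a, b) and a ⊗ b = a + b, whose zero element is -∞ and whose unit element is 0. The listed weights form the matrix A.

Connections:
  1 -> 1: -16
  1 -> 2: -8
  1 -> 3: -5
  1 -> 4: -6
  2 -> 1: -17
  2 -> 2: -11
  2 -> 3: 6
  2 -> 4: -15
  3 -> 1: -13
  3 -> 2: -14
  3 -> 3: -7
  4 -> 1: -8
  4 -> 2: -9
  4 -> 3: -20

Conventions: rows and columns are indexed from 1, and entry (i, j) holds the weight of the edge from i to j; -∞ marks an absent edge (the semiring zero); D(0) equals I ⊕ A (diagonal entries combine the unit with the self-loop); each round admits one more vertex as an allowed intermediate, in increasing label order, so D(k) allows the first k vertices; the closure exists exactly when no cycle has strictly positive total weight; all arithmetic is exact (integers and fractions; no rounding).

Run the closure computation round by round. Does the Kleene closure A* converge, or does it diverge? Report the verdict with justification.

D(0):
  [0, -8, -5, -6]
  [-17, 0, 6, -15]
  [-13, -14, 0, -∞]
  [-8, -9, -20, 0]
D(1):
  [0, -8, -5, -6]
  [-17, 0, 6, -15]
  [-13, -14, 0, -19]
  [-8, -9, -13, 0]
D(2):
  [0, -8, -2, -6]
  [-17, 0, 6, -15]
  [-13, -14, 0, -19]
  [-8, -9, -3, 0]
D(3):
  [0, -8, -2, -6]
  [-7, 0, 6, -13]
  [-13, -14, 0, -19]
  [-8, -9, -3, 0]
D(4):
  [0, -8, -2, -6]
  [-7, 0, 6, -13]
  [-13, -14, 0, -19]
  [-8, -9, -3, 0]
Key observation: every diagonal entry stays at the unit through all rounds, so no improving cycle exists.
Answer: CONVERGES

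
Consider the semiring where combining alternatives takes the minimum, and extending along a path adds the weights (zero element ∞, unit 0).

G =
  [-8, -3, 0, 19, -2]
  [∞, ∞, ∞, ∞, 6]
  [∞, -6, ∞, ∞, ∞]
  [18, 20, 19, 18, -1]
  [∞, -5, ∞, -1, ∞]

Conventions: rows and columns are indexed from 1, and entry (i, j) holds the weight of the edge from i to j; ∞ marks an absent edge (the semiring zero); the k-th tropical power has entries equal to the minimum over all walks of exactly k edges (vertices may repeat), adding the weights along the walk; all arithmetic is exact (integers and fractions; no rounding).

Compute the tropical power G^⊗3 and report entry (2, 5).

G^⊗2:
  [-16, -11, -8, -3, -10]
  [∞, 1, ∞, 5, ∞]
  [∞, ∞, ∞, ∞, 0]
  [10, -6, 18, -2, 16]
  [17, 19, 18, 17, -2]
G^⊗3:
  [-24, -19, -16, -11, -18]
  [23, 25, 24, 23, 4]
  [∞, -5, ∞, -1, ∞]
  [2, 7, 10, 15, -3]
  [9, -7, 17, -3, 15]
Key observation: the optimum is the walk 2->5->4->5, with weight 6 + (-1) + (-1) = 4.
Optimal value attained by: walk 2->5->4->5.
Answer: (G^⊗3)[2][5] = 4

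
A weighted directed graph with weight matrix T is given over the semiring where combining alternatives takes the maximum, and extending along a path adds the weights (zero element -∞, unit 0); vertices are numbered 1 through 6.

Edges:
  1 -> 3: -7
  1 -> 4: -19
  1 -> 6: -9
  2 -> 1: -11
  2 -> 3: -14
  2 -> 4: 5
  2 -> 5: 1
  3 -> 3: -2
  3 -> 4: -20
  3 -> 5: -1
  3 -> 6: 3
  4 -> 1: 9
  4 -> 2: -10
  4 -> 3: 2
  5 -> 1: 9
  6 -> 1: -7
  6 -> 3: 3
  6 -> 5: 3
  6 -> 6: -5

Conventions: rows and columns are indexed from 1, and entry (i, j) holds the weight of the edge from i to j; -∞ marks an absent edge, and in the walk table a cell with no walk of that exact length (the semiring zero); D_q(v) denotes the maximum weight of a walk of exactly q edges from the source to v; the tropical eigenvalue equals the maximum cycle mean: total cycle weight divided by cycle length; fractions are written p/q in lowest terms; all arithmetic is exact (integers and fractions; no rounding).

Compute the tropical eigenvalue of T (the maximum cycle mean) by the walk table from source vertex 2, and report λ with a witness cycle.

q=0: [-∞, 0, -∞, -∞, -∞, -∞]
q=1: [-11, -∞, -14, 5, 1, -∞]
q=2: [14, -5, 7, -30, -15, -11]
q=3: [-6, -40, 7, 0, 6, 10]
q=4: [15, -10, 13, -13, 13, 10]
q=5: [22, -23, 13, -4, 13, 16]
q=6: [22, -14, 19, 3, 19, 16]
Optimal cycle mean attained by: cycle 3->6->3, total 3 + 3, length 2.
Answer: λ = 3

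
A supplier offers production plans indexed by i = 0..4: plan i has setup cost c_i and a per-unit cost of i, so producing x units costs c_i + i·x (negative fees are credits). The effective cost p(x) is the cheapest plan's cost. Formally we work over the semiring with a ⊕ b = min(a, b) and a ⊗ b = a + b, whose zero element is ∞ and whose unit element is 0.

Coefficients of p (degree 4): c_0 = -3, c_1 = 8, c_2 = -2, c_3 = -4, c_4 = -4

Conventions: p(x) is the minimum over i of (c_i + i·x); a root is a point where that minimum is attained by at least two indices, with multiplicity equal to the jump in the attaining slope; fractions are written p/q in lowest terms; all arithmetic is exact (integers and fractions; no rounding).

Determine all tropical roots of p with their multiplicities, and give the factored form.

hull edge (i=0, c=-3) to (i=3, c=-4): slope -1/3, span 3
hull edge (i=3, c=-4) to (i=4, c=-4): slope 0, span 1
Factored form: p(x) = -4 ⊗ (x ⊕ 0) ⊗ (x ⊕ 1/3) ⊗ (x ⊕ 1/3) ⊗ (x ⊕ 1/3)
Answer: roots = 0 (mult 1), 1/3 (mult 3)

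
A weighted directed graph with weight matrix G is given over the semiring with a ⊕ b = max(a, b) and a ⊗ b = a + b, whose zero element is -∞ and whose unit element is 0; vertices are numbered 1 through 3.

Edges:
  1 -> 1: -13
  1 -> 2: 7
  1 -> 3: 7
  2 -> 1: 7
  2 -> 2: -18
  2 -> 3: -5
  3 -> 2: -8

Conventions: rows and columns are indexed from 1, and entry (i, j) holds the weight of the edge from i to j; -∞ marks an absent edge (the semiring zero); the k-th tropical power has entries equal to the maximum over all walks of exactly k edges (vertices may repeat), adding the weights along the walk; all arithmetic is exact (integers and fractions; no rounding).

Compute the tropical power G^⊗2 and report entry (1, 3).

G^⊗2:
  [14, -1, 2]
  [-6, 14, 14]
  [-1, -26, -13]
Key observation: the optimum is the walk 1->2->3, with weight 7 + (-5) = 2.
Optimal value attained by: walk 1->2->3.
Answer: (G^⊗2)[1][3] = 2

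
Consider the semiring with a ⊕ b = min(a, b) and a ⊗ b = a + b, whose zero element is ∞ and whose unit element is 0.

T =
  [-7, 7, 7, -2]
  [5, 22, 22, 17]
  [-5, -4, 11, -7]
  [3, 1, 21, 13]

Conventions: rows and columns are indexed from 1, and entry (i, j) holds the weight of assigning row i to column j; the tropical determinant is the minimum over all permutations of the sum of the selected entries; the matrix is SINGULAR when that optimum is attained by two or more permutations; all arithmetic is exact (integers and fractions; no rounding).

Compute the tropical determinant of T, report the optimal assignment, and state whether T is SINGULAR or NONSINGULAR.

σ = (1, 2, 3, 4): (-7) + 22 + 11 + 13 = 39
σ = (1, 2, 4, 3): (-7) + 22 + (-7) + 21 = 29
σ = (1, 3, 2, 4): (-7) + 22 + (-4) + 13 = 24
σ = (1, 3, 4, 2): (-7) + 22 + (-7) + 1 = 9
σ = (1, 4, 2, 3): (-7) + 17 + (-4) + 21 = 27
σ = (1, 4, 3, 2): (-7) + 17 + 11 + 1 = 22
σ = (2, 1, 3, 4): 7 + 5 + 11 + 13 = 36
σ = (2, 1, 4, 3): 7 + 5 + (-7) + 21 = 26
σ = (2, 3, 1, 4): 7 + 22 + (-5) + 13 = 37
σ = (2, 3, 4, 1): 7 + 22 + (-7) + 3 = 25
σ = (2, 4, 1, 3): 7 + 17 + (-5) + 21 = 40
σ = (2, 4, 3, 1): 7 + 17 + 11 + 3 = 38
σ = (3, 1, 2, 4): 7 + 5 + (-4) + 13 = 21
σ = (3, 1, 4, 2): 7 + 5 + (-7) + 1 = 6
σ = (3, 2, 1, 4): 7 + 22 + (-5) + 13 = 37
σ = (3, 2, 4, 1): 7 + 22 + (-7) + 3 = 25
σ = (3, 4, 1, 2): 7 + 17 + (-5) + 1 = 20
σ = (3, 4, 2, 1): 7 + 17 + (-4) + 3 = 23
σ = (4, 1, 2, 3): (-2) + 5 + (-4) + 21 = 20
σ = (4, 1, 3, 2): (-2) + 5 + 11 + 1 = 15
σ = (4, 2, 1, 3): (-2) + 22 + (-5) + 21 = 36
σ = (4, 2, 3, 1): (-2) + 22 + 11 + 3 = 34
σ = (4, 3, 1, 2): (-2) + 22 + (-5) + 1 = 16
σ = (4, 3, 2, 1): (-2) + 22 + (-4) + 3 = 19
Optimal value attained by: σ = (3, 1, 4, 2).
Answer: det⊕(T) = 6; verdict: NONSINGULAR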